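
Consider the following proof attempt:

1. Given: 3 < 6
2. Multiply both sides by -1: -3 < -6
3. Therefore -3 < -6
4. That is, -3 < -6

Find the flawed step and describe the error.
Step 2: Multiply both sides by -1: -3 < -6

Step 2 multiplies both sides by -1 but fails to reverse the inequality sign. When multiplying (or dividing) an inequality by a negative number, the direction must be reversed. Since 3 < 6, we should get -3 > -6, i.e., -3 > -6.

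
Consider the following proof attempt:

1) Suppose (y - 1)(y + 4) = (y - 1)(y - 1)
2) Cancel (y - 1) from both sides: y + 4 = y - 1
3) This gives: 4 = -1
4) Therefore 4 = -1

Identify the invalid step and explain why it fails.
Step 2: Cancel (y - 1) from both sides: y + 4 = y - 1

Step 2 cancels (y - 1) from both sides. This is only valid if (y - 1) ≠ 0, i.e., y ≠ 1. When y = 1, both sides equal zero regardless of the other factors. The correct approach requires considering y = 1 as a separate case.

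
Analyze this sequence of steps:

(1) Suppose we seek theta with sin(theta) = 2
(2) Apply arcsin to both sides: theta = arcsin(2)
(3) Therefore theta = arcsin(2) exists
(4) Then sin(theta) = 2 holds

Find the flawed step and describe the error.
Step 2: Apply arcsin to both sides: theta = arcsin(2)

Step 2 applies arcsin to 2. However, arcsin(x) is only defined for x in [-1, 1] because sin(theta) can only produce values in that range. Since |2| > 1, arcsin(2) is undefined. There is no angle whose sine equals 2.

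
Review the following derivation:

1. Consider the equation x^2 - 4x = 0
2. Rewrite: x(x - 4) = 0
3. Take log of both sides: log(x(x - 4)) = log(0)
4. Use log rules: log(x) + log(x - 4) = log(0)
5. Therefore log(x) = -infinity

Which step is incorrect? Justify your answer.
Step 3: Take log of both sides: log(x(x - 4)) = log(0)

Step 3 takes the logarithm of both sides, resulting in log(0) on the right side. The logarithm is only defined for positive numbers; log(0) is undefined (approaches negative infinity). This operation is invalid.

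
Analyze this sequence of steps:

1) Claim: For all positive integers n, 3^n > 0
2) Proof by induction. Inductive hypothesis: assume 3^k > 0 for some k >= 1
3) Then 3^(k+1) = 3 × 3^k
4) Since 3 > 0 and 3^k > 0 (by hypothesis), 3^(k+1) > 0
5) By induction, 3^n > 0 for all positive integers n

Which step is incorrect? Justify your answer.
Step 5: By induction, 3^n > 0 for all positive integers n

Step 5 concludes the proof by induction, but no base case was ever established. A valid induction proof requires: (1) a base case proving 3^1 > 0, and (2) an inductive step showing IF 3^k > 0 THEN 3^(k+1) > 0. Steps 2-4 correctly establish the inductive step, but without the base case the conclusion in step 5 does not follow.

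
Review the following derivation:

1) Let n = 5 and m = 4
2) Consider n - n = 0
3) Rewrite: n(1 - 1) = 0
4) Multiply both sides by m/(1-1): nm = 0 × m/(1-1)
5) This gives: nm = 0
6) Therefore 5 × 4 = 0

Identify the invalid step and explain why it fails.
Step 4: Multiply both sides by m/(1-1): nm = 0 × m/(1-1)

Step 4 multiplies both sides by m/(1-1). However, 1-1 = 0, so this is multiplication by m/0, which is undefined. We cannot multiply by an undefined expression.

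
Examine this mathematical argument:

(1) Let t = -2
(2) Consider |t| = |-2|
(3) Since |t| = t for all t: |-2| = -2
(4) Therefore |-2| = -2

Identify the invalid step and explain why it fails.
Step 3: Since |t| = t for all t: |-2| = -2

Step 3 incorrectly states that |t| = t for all t. The correct definition is |t| = t when t >= 0, and |t| = -t when t < 0. Since -2 < 0, we have |-2| = -(-2) = 2, not -2.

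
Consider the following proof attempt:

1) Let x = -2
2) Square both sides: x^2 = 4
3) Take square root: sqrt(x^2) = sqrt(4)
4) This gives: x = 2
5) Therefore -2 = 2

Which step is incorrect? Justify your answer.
Step 4: This gives: x = 2

Step 4 incorrectly states that sqrt(x^2) = x. The correct identity is sqrt(x^2) = |x|. Since x = -2 < 0, we have sqrt(x^2) = |-2| = 2, not x = -2.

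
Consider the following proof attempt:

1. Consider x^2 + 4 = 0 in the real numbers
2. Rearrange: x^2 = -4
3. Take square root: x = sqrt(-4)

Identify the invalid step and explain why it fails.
Step 3: Take square root: x = sqrt(-4)

Step 3 takes the square root of -4, which is negative. In the real number system, the square root of a negative number is undefined. The equation x^2 + 4 = 0 has no real solutions. Square roots of negative numbers only exist in the complex numbers.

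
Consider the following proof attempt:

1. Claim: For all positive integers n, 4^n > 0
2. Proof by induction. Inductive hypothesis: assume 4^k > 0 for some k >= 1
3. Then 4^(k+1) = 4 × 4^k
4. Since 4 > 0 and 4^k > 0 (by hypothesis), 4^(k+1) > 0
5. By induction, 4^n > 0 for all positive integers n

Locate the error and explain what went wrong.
Step 5: By induction, 4^n > 0 for all positive integers n

Step 5 concludes the proof by induction, but no base case was ever established. A valid induction proof requires: (1) a base case proving 4^1 > 0, and (2) an inductive step showing IF 4^k > 0 THEN 4^(k+1) > 0. Steps 2-4 correctly establish the inductive step, but without the base case the conclusion in step 5 does not follow.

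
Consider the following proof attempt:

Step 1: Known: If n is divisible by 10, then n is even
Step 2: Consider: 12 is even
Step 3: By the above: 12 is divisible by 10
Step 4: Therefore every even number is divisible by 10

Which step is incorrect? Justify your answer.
Step 3: By the above: 12 is divisible by 10

Step 3 commits the fallacy of affirming the consequent. The known fact 'divisible by 10 → even' does NOT imply 'even → divisible by 10'. That would be the converse, which is false. For example, 12 is even but 12 ÷ 10 = 1.20, which is not an integer.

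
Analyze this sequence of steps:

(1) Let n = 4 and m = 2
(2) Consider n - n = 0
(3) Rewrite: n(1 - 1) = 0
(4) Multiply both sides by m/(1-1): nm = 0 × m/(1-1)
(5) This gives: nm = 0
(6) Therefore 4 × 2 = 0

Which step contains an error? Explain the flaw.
Step 4: Multiply both sides by m/(1-1): nm = 0 × m/(1-1)

Step 4 multiplies both sides by m/(1-1). However, 1-1 = 0, so this is multiplication by m/0, which is undefined. We cannot multiply by an undefined expression.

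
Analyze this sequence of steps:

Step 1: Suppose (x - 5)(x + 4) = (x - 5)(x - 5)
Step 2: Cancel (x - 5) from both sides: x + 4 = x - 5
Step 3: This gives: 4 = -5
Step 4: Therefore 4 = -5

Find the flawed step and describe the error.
Step 2: Cancel (x - 5) from both sides: x + 4 = x - 5

Step 2 cancels (x - 5) from both sides. This is only valid if (x - 5) ≠ 0, i.e., x ≠ 5. When x = 5, both sides equal zero regardless of the other factors. The correct approach requires considering x = 5 as a separate case.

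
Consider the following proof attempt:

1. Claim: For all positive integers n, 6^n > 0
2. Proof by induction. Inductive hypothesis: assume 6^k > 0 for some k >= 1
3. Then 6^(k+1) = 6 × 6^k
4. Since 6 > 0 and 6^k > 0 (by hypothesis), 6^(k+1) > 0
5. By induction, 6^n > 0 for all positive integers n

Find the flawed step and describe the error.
Step 5: By induction, 6^n > 0 for all positive integers n

Step 5 concludes the proof by induction, but no base case was ever established. A valid induction proof requires: (1) a base case proving 6^1 > 0, and (2) an inductive step showing IF 6^k > 0 THEN 6^(k+1) > 0. Steps 2-4 correctly establish the inductive step, but without the base case the conclusion in step 5 does not follow.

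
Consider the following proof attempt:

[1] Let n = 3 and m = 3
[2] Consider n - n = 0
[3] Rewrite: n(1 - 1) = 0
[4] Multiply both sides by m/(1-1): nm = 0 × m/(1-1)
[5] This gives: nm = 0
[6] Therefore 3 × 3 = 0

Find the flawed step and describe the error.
Step 4: Multiply both sides by m/(1-1): nm = 0 × m/(1-1)

Step 4 multiplies both sides by m/(1-1). However, 1-1 = 0, so this is multiplication by m/0, which is undefined. We cannot multiply by an undefined expression.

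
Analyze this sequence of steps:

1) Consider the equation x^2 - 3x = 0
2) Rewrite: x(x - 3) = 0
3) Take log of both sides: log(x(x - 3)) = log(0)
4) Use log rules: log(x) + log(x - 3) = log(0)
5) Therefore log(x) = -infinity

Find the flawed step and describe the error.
Step 3: Take log of both sides: log(x(x - 3)) = log(0)

Step 3 takes the logarithm of both sides, resulting in log(0) on the right side. The logarithm is only defined for positive numbers; log(0) is undefined (approaches negative infinity). This operation is invalid.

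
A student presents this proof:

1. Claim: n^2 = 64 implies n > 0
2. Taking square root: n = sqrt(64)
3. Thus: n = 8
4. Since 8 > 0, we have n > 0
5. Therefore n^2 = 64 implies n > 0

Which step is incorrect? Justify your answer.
Step 2: Taking square root: n = sqrt(64)

Step 2 takes the square root and assumes the positive root only. The equation n^2 = 64 actually has two solutions: n = 8 and n = -8. The proof silently assumes n > 0 without justification, then uses this assumption to conclude n > 0, which is circular. The counterexample n = -8 shows the claim is false.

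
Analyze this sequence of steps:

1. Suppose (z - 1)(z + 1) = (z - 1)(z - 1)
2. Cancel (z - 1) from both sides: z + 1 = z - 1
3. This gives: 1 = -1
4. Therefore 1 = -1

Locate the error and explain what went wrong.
Step 2: Cancel (z - 1) from both sides: z + 1 = z - 1

Step 2 cancels (z - 1) from both sides. This is only valid if (z - 1) ≠ 0, i.e., z ≠ 1. When z = 1, both sides equal zero regardless of the other factors. The correct approach requires considering z = 1 as a separate case.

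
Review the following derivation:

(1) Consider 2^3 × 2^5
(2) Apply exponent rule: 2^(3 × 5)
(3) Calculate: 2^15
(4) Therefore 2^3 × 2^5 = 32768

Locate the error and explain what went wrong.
Step 2: Apply exponent rule: 2^(3 × 5)

Step 2 incorrectly states that a^b × a^c = a^(b×c). The correct rule is a^b × a^c = a^(b+c). The actual value is 2^3 × 2^5 = 2^8 = 256, not 2^15 = 32768.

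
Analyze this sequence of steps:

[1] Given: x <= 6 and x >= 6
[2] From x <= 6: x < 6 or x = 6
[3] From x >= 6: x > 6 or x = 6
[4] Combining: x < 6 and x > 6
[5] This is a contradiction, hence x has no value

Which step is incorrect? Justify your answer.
Step 4: Combining: x < 6 and x > 6

Step 4 incorrectly combines the conditions. From x <= 6 and x >= 6, the intersection is x = 6. The error treats the 'or' cases as 'and' requirements. The correct conclusion is that x = 6 is the unique solution, not that no solution exists.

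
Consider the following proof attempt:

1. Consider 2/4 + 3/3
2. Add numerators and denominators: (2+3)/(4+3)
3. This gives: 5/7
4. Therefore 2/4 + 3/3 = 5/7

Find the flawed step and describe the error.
Step 2: Add numerators and denominators: (2+3)/(4+3)

Step 2 incorrectly adds fractions by separately adding numerators and denominators. This is wrong. The correct method requires a common denominator: 2/4 + 3/3 = (2×3 + 3×4)/(4×3) = 18/12 = 3/2. The method used gives 5/7, which is different.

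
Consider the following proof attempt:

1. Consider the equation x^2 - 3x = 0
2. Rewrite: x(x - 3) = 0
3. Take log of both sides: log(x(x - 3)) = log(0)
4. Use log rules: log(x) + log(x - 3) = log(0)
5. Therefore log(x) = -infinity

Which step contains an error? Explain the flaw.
Step 3: Take log of both sides: log(x(x - 3)) = log(0)

Step 3 takes the logarithm of both sides, resulting in log(0) on the right side. The logarithm is only defined for positive numbers; log(0) is undefined (approaches negative infinity). This operation is invalid.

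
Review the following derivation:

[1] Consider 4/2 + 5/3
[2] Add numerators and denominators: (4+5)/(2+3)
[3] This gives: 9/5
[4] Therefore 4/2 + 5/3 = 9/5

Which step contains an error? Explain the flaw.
Step 2: Add numerators and denominators: (4+5)/(2+3)

Step 2 incorrectly adds fractions by separately adding numerators and denominators. This is wrong. The correct method requires a common denominator: 4/2 + 5/3 = (4×3 + 5×2)/(2×3) = 22/6 = 11/3. The method used gives 9/5, which is different.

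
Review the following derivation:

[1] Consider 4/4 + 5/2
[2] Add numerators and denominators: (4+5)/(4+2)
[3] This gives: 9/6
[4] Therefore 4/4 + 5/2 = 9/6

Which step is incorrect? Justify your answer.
Step 2: Add numerators and denominators: (4+5)/(4+2)

Step 2 incorrectly adds fractions by separately adding numerators and denominators. This is wrong. The correct method requires a common denominator: 4/4 + 5/2 = (4×2 + 5×4)/(4×2) = 28/8 = 7/2. The method used gives 9/6, which is different.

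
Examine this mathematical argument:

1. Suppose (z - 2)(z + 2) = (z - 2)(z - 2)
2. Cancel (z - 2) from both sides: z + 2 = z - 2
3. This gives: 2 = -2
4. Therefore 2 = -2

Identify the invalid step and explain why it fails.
Step 2: Cancel (z - 2) from both sides: z + 2 = z - 2

Step 2 cancels (z - 2) from both sides. This is only valid if (z - 2) ≠ 0, i.e., z ≠ 2. When z = 2, both sides equal zero regardless of the other factors. The correct approach requires considering z = 2 as a separate case.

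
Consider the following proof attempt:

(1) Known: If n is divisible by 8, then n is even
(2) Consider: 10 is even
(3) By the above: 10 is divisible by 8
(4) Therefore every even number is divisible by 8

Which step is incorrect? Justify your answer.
Step 3: By the above: 10 is divisible by 8

Step 3 commits the fallacy of affirming the consequent. The known fact 'divisible by 8 → even' does NOT imply 'even → divisible by 8'. That would be the converse, which is false. For example, 10 is even but 10 ÷ 8 = 1.25, which is not an integer.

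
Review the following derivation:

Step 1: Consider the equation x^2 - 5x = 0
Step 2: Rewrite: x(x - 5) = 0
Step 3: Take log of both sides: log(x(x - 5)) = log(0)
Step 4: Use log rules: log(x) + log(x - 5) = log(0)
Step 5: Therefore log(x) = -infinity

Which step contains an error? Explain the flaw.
Step 3: Take log of both sides: log(x(x - 5)) = log(0)

Step 3 takes the logarithm of both sides, resulting in log(0) on the right side. The logarithm is only defined for positive numbers; log(0) is undefined (approaches negative infinity). This operation is invalid.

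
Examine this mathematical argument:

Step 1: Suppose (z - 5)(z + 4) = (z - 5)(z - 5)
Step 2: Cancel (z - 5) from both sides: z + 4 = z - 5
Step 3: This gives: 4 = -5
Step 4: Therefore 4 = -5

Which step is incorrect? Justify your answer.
Step 2: Cancel (z - 5) from both sides: z + 4 = z - 5

Step 2 cancels (z - 5) from both sides. This is only valid if (z - 5) ≠ 0, i.e., z ≠ 5. When z = 5, both sides equal zero regardless of the other factors. The correct approach requires considering z = 5 as a separate case.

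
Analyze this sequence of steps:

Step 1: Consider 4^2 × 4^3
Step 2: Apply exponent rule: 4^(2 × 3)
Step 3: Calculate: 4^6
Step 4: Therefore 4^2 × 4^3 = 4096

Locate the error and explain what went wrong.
Step 2: Apply exponent rule: 4^(2 × 3)

Step 2 incorrectly states that a^b × a^c = a^(b×c). The correct rule is a^b × a^c = a^(b+c). The actual value is 4^2 × 4^3 = 4^5 = 1024, not 4^6 = 4096.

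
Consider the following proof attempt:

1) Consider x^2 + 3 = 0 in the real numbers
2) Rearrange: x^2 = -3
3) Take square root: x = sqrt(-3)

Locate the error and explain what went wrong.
Step 3: Take square root: x = sqrt(-3)

Step 3 takes the square root of -3, which is negative. In the real number system, the square root of a negative number is undefined. The equation x^2 + 3 = 0 has no real solutions. Square roots of negative numbers only exist in the complex numbers.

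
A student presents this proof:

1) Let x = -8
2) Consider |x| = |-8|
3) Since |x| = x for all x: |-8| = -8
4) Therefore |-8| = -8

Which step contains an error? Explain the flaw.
Step 3: Since |x| = x for all x: |-8| = -8

Step 3 incorrectly states that |x| = x for all x. The correct definition is |x| = x when x >= 0, and |x| = -x when x < 0. Since -8 < 0, we have |-8| = -(-8) = 8, not -8.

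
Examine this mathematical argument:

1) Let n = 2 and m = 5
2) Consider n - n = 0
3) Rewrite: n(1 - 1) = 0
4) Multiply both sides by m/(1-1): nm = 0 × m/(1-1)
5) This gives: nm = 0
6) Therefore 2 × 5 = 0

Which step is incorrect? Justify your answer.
Step 4: Multiply both sides by m/(1-1): nm = 0 × m/(1-1)

Step 4 multiplies both sides by m/(1-1). However, 1-1 = 0, so this is multiplication by m/0, which is undefined. We cannot multiply by an undefined expression.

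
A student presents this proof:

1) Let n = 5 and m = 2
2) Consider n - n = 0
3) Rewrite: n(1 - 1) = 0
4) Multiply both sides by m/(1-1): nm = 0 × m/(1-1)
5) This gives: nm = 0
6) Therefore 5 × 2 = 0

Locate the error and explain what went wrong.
Step 4: Multiply both sides by m/(1-1): nm = 0 × m/(1-1)

Step 4 multiplies both sides by m/(1-1). However, 1-1 = 0, so this is multiplication by m/0, which is undefined. We cannot multiply by an undefined expression.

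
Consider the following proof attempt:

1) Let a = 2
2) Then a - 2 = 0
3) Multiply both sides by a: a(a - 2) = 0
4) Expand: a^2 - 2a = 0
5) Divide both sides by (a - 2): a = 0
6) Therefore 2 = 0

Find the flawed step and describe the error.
Step 5: Divide both sides by (a - 2): a = 0

Step 5 divides both sides by (a - 2). However, since a = 2, we have (a - 2) = 0. Division by zero is undefined, making this step invalid.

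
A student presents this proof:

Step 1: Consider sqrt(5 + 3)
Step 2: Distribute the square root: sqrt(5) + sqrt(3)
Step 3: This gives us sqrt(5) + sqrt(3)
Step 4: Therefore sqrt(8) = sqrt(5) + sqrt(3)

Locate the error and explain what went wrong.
Step 2: Distribute the square root: sqrt(5) + sqrt(3)

Step 2 incorrectly 'distributes' the square root over addition. The square root function does not distribute: sqrt(a + b) ≠ sqrt(a) + sqrt(b). In fact, sqrt(5 + 3) = sqrt(8) ≈ 2.8284, while sqrt(5) + sqrt(3) ≈ 3.9681.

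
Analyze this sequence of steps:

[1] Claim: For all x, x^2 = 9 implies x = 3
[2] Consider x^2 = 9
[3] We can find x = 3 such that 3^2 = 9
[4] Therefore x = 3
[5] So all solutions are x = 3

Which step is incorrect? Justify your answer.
Step 4: Therefore x = 3

Step 4 incorrectly concludes that x = 3 is the only solution. The proof shows that x = 3 is A solution (existence), but does not show it is the ONLY solution (uniqueness). In fact, x = -3 is also a solution since (-3)^2 = 9. Finding one solution doesn't prove there are no others.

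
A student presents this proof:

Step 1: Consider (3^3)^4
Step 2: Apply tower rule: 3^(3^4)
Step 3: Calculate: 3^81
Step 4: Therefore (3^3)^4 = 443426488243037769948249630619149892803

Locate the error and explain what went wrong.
Step 2: Apply tower rule: 3^(3^4)

Step 2 incorrectly states that (a^b)^c = a^(b^c). The correct rule is (a^b)^c = a^(b×c). The actual value is (3^3)^4 = 3^12 = 531441, not 3^81 = 443426488243037769948249630619149892803.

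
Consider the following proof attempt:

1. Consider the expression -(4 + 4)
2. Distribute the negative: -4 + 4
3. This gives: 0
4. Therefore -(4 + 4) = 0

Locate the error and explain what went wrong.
Step 2: Distribute the negative: -4 + 4

Step 2 incorrectly distributes the negative sign. The correct distribution is -(4 + 4) = -4 - 4 = -8. The negative must be applied to both terms, not just the first. The error treats -(4 + 4) as -4 + 4, which equals 0 instead of -8.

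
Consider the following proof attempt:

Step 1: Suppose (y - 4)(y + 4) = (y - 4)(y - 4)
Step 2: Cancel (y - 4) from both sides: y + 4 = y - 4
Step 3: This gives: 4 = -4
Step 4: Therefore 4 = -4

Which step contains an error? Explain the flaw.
Step 2: Cancel (y - 4) from both sides: y + 4 = y - 4

Step 2 cancels (y - 4) from both sides. This is only valid if (y - 4) ≠ 0, i.e., y ≠ 4. When y = 4, both sides equal zero regardless of the other factors. The correct approach requires considering y = 4 as a separate case.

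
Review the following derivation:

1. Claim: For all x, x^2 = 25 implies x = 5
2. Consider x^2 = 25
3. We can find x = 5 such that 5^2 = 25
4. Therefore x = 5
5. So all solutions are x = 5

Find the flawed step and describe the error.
Step 4: Therefore x = 5

Step 4 incorrectly concludes that x = 5 is the only solution. The proof shows that x = 5 is A solution (existence), but does not show it is the ONLY solution (uniqueness). In fact, x = -5 is also a solution since (-5)^2 = 25. Finding one solution doesn't prove there are no others.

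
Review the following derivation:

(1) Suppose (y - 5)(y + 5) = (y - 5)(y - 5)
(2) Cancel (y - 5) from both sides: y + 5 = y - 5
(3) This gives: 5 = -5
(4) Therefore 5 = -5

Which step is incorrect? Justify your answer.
Step 2: Cancel (y - 5) from both sides: y + 5 = y - 5

Step 2 cancels (y - 5) from both sides. This is only valid if (y - 5) ≠ 0, i.e., y ≠ 5. When y = 5, both sides equal zero regardless of the other factors. The correct approach requires considering y = 5 as a separate case.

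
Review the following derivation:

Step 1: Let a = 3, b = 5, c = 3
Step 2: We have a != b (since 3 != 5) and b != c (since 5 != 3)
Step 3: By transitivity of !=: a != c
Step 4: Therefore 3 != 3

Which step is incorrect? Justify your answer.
Step 3: By transitivity of !=: a != c

Step 3 incorrectly applies transitivity to the '!=' relation. Transitivity states: if a R b and b R c, then a R c. However, '!=' is not transitive. Counterexample: 3 != 5 and 5 != 3, but 3 = 3 (both equal 3). Transitivity holds for relations like <, <=, =, but not for !=.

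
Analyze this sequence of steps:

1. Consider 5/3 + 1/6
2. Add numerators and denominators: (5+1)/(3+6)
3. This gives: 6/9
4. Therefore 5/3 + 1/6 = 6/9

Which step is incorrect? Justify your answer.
Step 2: Add numerators and denominators: (5+1)/(3+6)

Step 2 incorrectly adds fractions by separately adding numerators and denominators. This is wrong. The correct method requires a common denominator: 5/3 + 1/6 = (5×6 + 1×3)/(3×6) = 33/18 = 11/6. The method used gives 6/9, which is different.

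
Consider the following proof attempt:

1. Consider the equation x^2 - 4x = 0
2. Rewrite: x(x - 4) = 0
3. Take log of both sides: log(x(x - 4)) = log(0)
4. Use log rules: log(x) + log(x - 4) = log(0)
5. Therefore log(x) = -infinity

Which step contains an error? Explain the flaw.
Step 3: Take log of both sides: log(x(x - 4)) = log(0)

Step 3 takes the logarithm of both sides, resulting in log(0) on the right side. The logarithm is only defined for positive numbers; log(0) is undefined (approaches negative infinity). This operation is invalid.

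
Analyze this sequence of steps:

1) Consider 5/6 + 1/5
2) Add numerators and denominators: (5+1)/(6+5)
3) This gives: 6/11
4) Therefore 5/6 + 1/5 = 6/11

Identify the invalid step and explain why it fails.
Step 2: Add numerators and denominators: (5+1)/(6+5)

Step 2 incorrectly adds fractions by separately adding numerators and denominators. This is wrong. The correct method requires a common denominator: 5/6 + 1/5 = (5×5 + 1×6)/(6×5) = 31/30 = 31/30. The method used gives 6/11, which is different.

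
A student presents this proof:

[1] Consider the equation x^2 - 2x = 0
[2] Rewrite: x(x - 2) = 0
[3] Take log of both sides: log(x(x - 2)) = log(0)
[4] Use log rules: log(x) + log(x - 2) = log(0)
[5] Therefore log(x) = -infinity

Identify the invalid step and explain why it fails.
Step 3: Take log of both sides: log(x(x - 2)) = log(0)

Step 3 takes the logarithm of both sides, resulting in log(0) on the right side. The logarithm is only defined for positive numbers; log(0) is undefined (approaches negative infinity). This operation is invalid.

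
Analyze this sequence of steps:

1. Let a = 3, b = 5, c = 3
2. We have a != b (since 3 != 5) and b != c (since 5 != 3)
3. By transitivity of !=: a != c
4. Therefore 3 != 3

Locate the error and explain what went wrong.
Step 3: By transitivity of !=: a != c

Step 3 incorrectly applies transitivity to the '!=' relation. Transitivity states: if a R b and b R c, then a R c. However, '!=' is not transitive. Counterexample: 3 != 5 and 5 != 3, but 3 = 3 (both equal 3). Transitivity holds for relations like <, <=, =, but not for !=.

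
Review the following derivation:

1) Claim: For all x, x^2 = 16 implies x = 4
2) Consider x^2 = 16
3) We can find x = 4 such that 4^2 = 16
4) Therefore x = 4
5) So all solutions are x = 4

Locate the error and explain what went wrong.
Step 4: Therefore x = 4

Step 4 incorrectly concludes that x = 4 is the only solution. The proof shows that x = 4 is A solution (existence), but does not show it is the ONLY solution (uniqueness). In fact, x = -4 is also a solution since (-4)^2 = 16. Finding one solution doesn't prove there are no others.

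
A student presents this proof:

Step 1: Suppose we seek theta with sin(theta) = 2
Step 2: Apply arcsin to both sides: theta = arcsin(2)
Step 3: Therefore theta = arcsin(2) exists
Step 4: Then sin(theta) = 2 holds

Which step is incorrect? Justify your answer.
Step 2: Apply arcsin to both sides: theta = arcsin(2)

Step 2 applies arcsin to 2. However, arcsin(x) is only defined for x in [-1, 1] because sin(theta) can only produce values in that range. Since |2| > 1, arcsin(2) is undefined. There is no angle whose sine equals 2.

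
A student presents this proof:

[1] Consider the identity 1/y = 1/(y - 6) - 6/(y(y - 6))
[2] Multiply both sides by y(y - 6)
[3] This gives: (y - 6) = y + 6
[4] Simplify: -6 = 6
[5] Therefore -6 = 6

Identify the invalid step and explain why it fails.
Step 3: This gives: (y - 6) = y + 6

Step 3 makes a sign error when clearing denominators. Multiplying -6/(y(y - 6)) by y(y - 6) gives -6, not +6. The correct result is (y - 6) = y - 6, which is trivially true, not (y - 6) = y + 6. (Step 1 is a valid identity: 1/(y - 6) - 6/(y(y - 6)) = (y - 6)/(y(y - 6)) = 1/y.)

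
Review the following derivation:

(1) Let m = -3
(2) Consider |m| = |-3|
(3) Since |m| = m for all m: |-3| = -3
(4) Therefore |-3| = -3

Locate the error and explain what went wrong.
Step 3: Since |m| = m for all m: |-3| = -3

Step 3 incorrectly states that |m| = m for all m. The correct definition is |m| = m when m >= 0, and |m| = -m when m < 0. Since -3 < 0, we have |-3| = -(-3) = 3, not -3.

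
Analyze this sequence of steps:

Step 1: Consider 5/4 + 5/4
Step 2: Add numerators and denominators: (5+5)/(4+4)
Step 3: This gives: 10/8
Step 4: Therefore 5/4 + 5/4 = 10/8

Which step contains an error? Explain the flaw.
Step 2: Add numerators and denominators: (5+5)/(4+4)

Step 2 incorrectly adds fractions by separately adding numerators and denominators. This is wrong. The correct method requires a common denominator: 5/4 + 5/4 = (5×4 + 5×4)/(4×4) = 40/16 = 5/2. The method used gives 10/8, which is different.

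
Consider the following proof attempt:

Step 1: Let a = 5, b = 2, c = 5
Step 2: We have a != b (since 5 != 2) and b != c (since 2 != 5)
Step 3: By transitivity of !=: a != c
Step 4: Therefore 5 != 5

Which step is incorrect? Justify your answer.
Step 3: By transitivity of !=: a != c

Step 3 incorrectly applies transitivity to the '!=' relation. Transitivity states: if a R b and b R c, then a R c. However, '!=' is not transitive. Counterexample: 5 != 2 and 2 != 5, but 5 = 5 (both equal 5). Transitivity holds for relations like <, <=, =, but not for !=.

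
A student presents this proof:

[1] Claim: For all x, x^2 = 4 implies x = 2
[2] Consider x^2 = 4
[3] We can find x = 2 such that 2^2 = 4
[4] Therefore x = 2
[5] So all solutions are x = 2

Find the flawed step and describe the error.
Step 4: Therefore x = 2

Step 4 incorrectly concludes that x = 2 is the only solution. The proof shows that x = 2 is A solution (existence), but does not show it is the ONLY solution (uniqueness). In fact, x = -2 is also a solution since (-2)^2 = 4. Finding one solution doesn't prove there are no others.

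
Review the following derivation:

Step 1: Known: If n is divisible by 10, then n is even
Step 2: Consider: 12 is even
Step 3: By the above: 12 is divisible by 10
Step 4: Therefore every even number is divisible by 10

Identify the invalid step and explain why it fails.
Step 3: By the above: 12 is divisible by 10

Step 3 commits the fallacy of affirming the consequent. The known fact 'divisible by 10 → even' does NOT imply 'even → divisible by 10'. That would be the converse, which is false. For example, 12 is even but 12 ÷ 10 = 1.20, which is not an integer.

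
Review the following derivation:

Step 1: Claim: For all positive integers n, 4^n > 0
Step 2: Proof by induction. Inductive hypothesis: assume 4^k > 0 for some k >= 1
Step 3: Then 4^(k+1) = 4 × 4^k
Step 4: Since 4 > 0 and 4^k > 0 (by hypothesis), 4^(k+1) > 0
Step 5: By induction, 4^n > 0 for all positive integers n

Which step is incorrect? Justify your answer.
Step 5: By induction, 4^n > 0 for all positive integers n

Step 5 concludes the proof by induction, but no base case was ever established. A valid induction proof requires: (1) a base case proving 4^1 > 0, and (2) an inductive step showing IF 4^k > 0 THEN 4^(k+1) > 0. Steps 2-4 correctly establish the inductive step, but without the base case the conclusion in step 5 does not follow.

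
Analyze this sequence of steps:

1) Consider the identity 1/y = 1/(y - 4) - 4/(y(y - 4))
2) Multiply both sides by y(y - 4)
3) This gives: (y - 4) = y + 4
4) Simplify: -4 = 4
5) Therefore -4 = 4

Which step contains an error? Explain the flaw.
Step 3: This gives: (y - 4) = y + 4

Step 3 makes a sign error when clearing denominators. Multiplying -4/(y(y - 4)) by y(y - 4) gives -4, not +4. The correct result is (y - 4) = y - 4, which is trivially true, not (y - 4) = y + 4. (Step 1 is a valid identity: 1/(y - 4) - 4/(y(y - 4)) = (y - 4)/(y(y - 4)) = 1/y.)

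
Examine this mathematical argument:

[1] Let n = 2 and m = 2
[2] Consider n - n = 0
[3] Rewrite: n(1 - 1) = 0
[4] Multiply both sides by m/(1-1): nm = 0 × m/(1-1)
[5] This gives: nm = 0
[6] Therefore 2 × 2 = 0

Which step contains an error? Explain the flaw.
Step 4: Multiply both sides by m/(1-1): nm = 0 × m/(1-1)

Step 4 multiplies both sides by m/(1-1). However, 1-1 = 0, so this is multiplication by m/0, which is undefined. We cannot multiply by an undefined expression.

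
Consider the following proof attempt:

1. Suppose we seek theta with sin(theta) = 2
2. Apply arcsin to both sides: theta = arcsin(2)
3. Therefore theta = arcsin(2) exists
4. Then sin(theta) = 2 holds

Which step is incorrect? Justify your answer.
Step 2: Apply arcsin to both sides: theta = arcsin(2)

Step 2 applies arcsin to 2. However, arcsin(x) is only defined for x in [-1, 1] because sin(theta) can only produce values in that range. Since |2| > 1, arcsin(2) is undefined. There is no angle whose sine equals 2.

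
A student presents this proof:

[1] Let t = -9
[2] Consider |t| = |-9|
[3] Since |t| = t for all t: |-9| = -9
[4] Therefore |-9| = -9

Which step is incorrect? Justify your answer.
Step 3: Since |t| = t for all t: |-9| = -9

Step 3 incorrectly states that |t| = t for all t. The correct definition is |t| = t when t >= 0, and |t| = -t when t < 0. Since -9 < 0, we have |-9| = -(-9) = 9, not -9.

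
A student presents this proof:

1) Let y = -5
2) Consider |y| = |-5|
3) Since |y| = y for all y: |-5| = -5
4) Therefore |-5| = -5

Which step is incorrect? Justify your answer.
Step 3: Since |y| = y for all y: |-5| = -5

Step 3 incorrectly states that |y| = y for all y. The correct definition is |y| = y when y >= 0, and |y| = -y when y < 0. Since -5 < 0, we have |-5| = -(-5) = 5, not -5.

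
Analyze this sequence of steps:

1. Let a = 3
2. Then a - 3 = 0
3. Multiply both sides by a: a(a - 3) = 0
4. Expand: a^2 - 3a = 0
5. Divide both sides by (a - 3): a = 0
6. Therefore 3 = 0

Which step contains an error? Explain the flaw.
Step 5: Divide both sides by (a - 3): a = 0

Step 5 divides both sides by (a - 3). However, since a = 3, we have (a - 3) = 0. Division by zero is undefined, making this step invalid.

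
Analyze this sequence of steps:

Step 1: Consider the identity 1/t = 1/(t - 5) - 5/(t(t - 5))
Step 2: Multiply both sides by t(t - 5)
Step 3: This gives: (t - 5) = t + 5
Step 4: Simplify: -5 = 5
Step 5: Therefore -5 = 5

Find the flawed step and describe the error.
Step 3: This gives: (t - 5) = t + 5

Step 3 makes a sign error when clearing denominators. Multiplying -5/(t(t - 5)) by t(t - 5) gives -5, not +5. The correct result is (t - 5) = t - 5, which is trivially true, not (t - 5) = t + 5. (Step 1 is a valid identity: 1/(t - 5) - 5/(t(t - 5)) = (t - 5)/(t(t - 5)) = 1/t.)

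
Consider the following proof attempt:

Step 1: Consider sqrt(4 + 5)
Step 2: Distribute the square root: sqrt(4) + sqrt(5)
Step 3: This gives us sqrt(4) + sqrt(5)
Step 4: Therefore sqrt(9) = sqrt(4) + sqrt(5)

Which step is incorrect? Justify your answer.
Step 2: Distribute the square root: sqrt(4) + sqrt(5)

Step 2 incorrectly 'distributes' the square root over addition. The square root function does not distribute: sqrt(a + b) ≠ sqrt(a) + sqrt(b). In fact, sqrt(4 + 5) = sqrt(9) ≈ 3.0000, while sqrt(4) + sqrt(5) ≈ 4.2361.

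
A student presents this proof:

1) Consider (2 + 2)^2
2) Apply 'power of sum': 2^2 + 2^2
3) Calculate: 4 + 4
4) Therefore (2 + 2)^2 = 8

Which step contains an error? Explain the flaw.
Step 2: Apply 'power of sum': 2^2 + 2^2

Step 2 incorrectly applies a non-existent rule '(a+b)^n = a^n + b^n'. This is false in general. The correct expansion uses the binomial theorem. The actual value is (2 + 2)^2 = 4^2 = 16, not 8.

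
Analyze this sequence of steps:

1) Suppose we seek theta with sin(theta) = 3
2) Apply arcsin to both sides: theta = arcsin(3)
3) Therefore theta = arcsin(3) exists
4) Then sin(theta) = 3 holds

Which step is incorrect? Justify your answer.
Step 2: Apply arcsin to both sides: theta = arcsin(3)

Step 2 applies arcsin to 3. However, arcsin(x) is only defined for x in [-1, 1] because sin(theta) can only produce values in that range. Since |3| > 1, arcsin(3) is undefined. There is no angle whose sine equals 3.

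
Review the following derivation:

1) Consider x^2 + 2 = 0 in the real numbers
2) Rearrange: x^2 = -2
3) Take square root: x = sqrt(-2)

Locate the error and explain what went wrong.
Step 3: Take square root: x = sqrt(-2)

Step 3 takes the square root of -2, which is negative. In the real number system, the square root of a negative number is undefined. The equation x^2 + 2 = 0 has no real solutions. Square roots of negative numbers only exist in the complex numbers.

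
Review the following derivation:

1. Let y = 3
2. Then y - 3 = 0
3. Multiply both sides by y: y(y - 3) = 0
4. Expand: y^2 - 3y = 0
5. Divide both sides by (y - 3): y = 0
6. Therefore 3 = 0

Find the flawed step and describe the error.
Step 5: Divide both sides by (y - 3): y = 0

Step 5 divides both sides by (y - 3). However, since y = 3, we have (y - 3) = 0. Division by zero is undefined, making this step invalid.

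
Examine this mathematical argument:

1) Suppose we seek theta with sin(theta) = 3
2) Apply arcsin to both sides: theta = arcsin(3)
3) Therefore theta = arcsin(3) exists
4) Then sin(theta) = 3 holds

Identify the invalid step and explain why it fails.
Step 2: Apply arcsin to both sides: theta = arcsin(3)

Step 2 applies arcsin to 3. However, arcsin(x) is only defined for x in [-1, 1] because sin(theta) can only produce values in that range. Since |3| > 1, arcsin(3) is undefined. There is no angle whose sine equals 3.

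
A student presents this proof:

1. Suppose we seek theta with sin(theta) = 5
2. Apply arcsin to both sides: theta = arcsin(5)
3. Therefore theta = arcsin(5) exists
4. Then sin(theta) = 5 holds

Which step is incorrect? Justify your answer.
Step 2: Apply arcsin to both sides: theta = arcsin(5)

Step 2 applies arcsin to 5. However, arcsin(x) is only defined for x in [-1, 1] because sin(theta) can only produce values in that range. Since |5| > 1, arcsin(5) is undefined. There is no angle whose sine equals 5.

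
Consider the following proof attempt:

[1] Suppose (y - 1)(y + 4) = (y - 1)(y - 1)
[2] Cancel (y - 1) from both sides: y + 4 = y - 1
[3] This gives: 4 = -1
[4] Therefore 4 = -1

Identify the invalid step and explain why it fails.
Step 2: Cancel (y - 1) from both sides: y + 4 = y - 1

Step 2 cancels (y - 1) from both sides. This is only valid if (y - 1) ≠ 0, i.e., y ≠ 1. When y = 1, both sides equal zero regardless of the other factors. The correct approach requires considering y = 1 as a separate case.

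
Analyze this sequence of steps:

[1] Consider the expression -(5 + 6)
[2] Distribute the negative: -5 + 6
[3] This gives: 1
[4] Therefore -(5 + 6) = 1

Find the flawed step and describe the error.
Step 2: Distribute the negative: -5 + 6

Step 2 incorrectly distributes the negative sign. The correct distribution is -(5 + 6) = -5 - 6 = -11. The negative must be applied to both terms, not just the first. The error treats -(5 + 6) as -5 + 6, which equals 1 instead of -11.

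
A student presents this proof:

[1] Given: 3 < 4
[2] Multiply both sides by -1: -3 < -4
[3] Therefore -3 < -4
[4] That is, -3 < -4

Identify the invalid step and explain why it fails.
Step 2: Multiply both sides by -1: -3 < -4

Step 2 multiplies both sides by -1 but fails to reverse the inequality sign. When multiplying (or dividing) an inequality by a negative number, the direction must be reversed. Since 3 < 4, we should get -3 > -4, i.e., -3 > -4.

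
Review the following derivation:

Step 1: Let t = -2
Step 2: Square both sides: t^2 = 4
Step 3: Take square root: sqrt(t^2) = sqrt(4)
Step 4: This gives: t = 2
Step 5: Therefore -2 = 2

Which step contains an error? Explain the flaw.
Step 4: This gives: t = 2

Step 4 incorrectly states that sqrt(t^2) = t. The correct identity is sqrt(t^2) = |t|. Since t = -2 < 0, we have sqrt(t^2) = |-2| = 2, not t = -2.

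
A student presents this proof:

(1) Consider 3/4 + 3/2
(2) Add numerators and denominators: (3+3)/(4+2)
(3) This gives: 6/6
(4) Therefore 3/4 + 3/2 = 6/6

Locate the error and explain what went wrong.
Step 2: Add numerators and denominators: (3+3)/(4+2)

Step 2 incorrectly adds fractions by separately adding numerators and denominators. This is wrong. The correct method requires a common denominator: 3/4 + 3/2 = (3×2 + 3×4)/(4×2) = 18/8 = 9/4. The method used gives 6/6, which is different.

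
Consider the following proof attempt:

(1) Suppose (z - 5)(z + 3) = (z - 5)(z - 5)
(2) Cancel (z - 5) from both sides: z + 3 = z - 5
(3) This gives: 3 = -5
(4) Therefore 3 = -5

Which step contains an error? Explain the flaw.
Step 2: Cancel (z - 5) from both sides: z + 3 = z - 5

Step 2 cancels (z - 5) from both sides. This is only valid if (z - 5) ≠ 0, i.e., z ≠ 5. When z = 5, both sides equal zero regardless of the other factors. The correct approach requires considering z = 5 as a separate case.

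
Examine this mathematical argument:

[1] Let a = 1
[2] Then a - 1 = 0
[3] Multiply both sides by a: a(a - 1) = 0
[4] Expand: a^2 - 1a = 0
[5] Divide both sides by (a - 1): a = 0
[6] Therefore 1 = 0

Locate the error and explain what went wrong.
Step 5: Divide both sides by (a - 1): a = 0

Step 5 divides both sides by (a - 1). However, since a = 1, we have (a - 1) = 0. Division by zero is undefined, making this step invalid.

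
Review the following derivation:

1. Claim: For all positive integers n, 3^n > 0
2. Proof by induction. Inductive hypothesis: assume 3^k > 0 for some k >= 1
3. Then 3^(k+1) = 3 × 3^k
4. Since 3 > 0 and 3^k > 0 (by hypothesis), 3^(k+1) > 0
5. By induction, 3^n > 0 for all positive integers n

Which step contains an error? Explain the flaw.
Step 5: By induction, 3^n > 0 for all positive integers n

Step 5 concludes the proof by induction, but no base case was ever established. A valid induction proof requires: (1) a base case proving 3^1 > 0, and (2) an inductive step showing IF 3^k > 0 THEN 3^(k+1) > 0. Steps 2-4 correctly establish the inductive step, but without the base case the conclusion in step 5 does not follow.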